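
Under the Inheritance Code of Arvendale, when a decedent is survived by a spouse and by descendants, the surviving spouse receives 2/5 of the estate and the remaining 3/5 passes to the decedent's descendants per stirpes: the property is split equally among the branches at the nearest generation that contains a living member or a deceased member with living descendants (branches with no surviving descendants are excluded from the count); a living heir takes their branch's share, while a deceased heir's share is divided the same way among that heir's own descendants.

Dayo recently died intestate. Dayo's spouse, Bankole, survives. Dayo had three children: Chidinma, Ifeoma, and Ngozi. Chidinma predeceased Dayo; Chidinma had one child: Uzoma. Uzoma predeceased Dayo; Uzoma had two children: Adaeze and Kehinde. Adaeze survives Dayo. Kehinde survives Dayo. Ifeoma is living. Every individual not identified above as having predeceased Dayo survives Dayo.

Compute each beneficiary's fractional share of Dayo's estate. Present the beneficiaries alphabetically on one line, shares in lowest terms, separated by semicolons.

Adaeze 1/10; Bankole 2/5; Ifeoma 1/5; Kehinde 1/10; Ngozi 1/5

Bankole, as surviving spouse, takes 2/5.
The remaining 3/5 passes to Dayo's descendants per stirpes.
The 3/5 is divided into 3 equal shares of 1/5 among Chidinma, Ifeoma, Ngozi.
Chidinma predeceased; the 1/5 allotted to Chidinma's branch passes to Chidinma's issue by representation.
Uzoma's line is the sole branch at this level, so the full 1/5 passes to Uzoma's issue by representation.
The 1/5 is divided into 2 equal shares of 1/10 among Adaeze, Kehinde.
Adaeze is living and takes 1/10.
Kehinde is living and takes 1/10.
Ifeoma is living and takes 1/5.
Ngozi is living and takes 1/5.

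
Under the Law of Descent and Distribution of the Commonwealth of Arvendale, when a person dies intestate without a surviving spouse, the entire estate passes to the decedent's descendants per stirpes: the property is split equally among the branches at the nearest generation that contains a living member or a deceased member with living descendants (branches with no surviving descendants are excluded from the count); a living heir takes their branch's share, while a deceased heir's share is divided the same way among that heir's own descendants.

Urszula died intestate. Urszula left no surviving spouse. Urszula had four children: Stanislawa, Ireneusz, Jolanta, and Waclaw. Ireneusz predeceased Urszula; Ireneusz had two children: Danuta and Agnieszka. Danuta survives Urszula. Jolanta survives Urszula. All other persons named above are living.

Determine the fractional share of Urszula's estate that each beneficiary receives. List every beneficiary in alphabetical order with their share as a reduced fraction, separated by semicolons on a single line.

There is no surviving spouse, so the entire estate passes to Urszula's descendants per stirpes.
The estate is divided into 4 equal shares of 1/4 among Stanislawa, Ireneusz, Jolanta, Waclaw.
Stanislawa is living and takes 1/4.
Ireneusz predeceased; the 1/4 allotted to Ireneusz's branch passes to Ireneusz's issue by representation.
The 1/4 is divided into 2 equal shares of 1/8 among Danuta, Agnieszka.
Danuta is living and takes 1/8.
Agnieszka is living and takes 1/8.
Jolanta is living and takes 1/4.
Waclaw is living and takes 1/4.

Agnieszka 1/8; Danuta 1/8; Jolanta 1/4; Stanislawa 1/4; Waclaw 1/4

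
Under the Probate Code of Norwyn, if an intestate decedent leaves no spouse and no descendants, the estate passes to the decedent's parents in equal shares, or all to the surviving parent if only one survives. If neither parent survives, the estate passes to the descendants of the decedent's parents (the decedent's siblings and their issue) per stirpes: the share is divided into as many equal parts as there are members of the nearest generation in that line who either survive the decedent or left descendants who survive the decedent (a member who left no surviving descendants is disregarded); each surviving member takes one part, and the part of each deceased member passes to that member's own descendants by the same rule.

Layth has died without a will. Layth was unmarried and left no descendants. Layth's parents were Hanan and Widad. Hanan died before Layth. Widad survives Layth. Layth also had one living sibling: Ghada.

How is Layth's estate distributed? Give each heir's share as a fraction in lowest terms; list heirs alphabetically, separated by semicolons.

Only one parent, Widad, survives, so Widad takes the entire estate. The siblings take nothing because a surviving parent has priority.

Widad 1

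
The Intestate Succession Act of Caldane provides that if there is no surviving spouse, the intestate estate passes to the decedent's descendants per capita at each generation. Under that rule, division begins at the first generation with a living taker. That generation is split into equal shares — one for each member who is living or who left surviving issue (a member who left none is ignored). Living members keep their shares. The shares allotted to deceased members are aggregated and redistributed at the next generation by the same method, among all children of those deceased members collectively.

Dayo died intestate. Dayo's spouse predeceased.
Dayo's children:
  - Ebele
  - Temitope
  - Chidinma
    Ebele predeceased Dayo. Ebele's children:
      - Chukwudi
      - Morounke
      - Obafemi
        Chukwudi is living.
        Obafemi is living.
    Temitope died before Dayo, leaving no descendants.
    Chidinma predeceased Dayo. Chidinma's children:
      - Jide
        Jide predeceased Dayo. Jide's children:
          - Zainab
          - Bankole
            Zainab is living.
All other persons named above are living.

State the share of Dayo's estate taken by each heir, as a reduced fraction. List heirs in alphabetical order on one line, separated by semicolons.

There is no surviving spouse, so the entire estate passes to Dayo's descendants per capita at each generation.
No one at generation 1 (Ebele, Chidinma) is living; moving to the next generation.
At generation 2 (Chukwudi, Morounke, Obafemi, Jide) there are 4 shares of (1)/4 = 1/4 each.
Living: Chukwudi, Morounke, and Obafemi — each takes 1/4.
Deceased: Jide. That 1/4 share is carried to generation 3.
At generation 3 (Zainab, Bankole) there are 2 shares of (1/4)/2 = 1/8 each.
Living: Zainab and Bankole — each takes 1/8.

Bankole 1/8; Chukwudi 1/4; Morounke 1/4; Obafemi 1/4; Zainab 1/8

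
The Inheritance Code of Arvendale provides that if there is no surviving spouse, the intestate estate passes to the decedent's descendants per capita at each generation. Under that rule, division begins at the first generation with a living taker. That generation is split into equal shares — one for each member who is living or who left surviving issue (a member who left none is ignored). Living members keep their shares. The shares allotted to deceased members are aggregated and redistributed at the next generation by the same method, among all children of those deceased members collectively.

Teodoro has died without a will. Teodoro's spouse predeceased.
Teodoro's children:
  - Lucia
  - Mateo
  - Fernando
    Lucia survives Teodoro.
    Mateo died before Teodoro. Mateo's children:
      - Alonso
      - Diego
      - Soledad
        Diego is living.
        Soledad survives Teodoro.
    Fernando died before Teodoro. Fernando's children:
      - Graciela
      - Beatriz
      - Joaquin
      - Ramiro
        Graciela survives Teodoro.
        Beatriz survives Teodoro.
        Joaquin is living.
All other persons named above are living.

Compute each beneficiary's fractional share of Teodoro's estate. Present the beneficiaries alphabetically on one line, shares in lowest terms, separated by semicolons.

Alonso 2/21; Beatriz 2/21; Diego 2/21; Graciela 2/21; Joaquin 2/21; Lucia 1/3; Ramiro 2/21; Soledad 2/21

There is no surviving spouse, so the entire estate passes to Teodoro's descendants per capita at each generation.
At generation 1 (Lucia, Mateo, Fernando) there are 3 shares of (1)/3 = 1/3 each.
Living: Lucia — each takes 1/3.
Deceased: Mateo and Fernando. Their combined 2/3 is pooled and carried to generation 2.
At generation 2 (Alonso, Diego, Soledad, Graciela, Beatriz, Joaquin, Ramiro) there are 7 shares of (2/3)/7 = 2/21 each.
Living: Alonso, Diego, Soledad, Graciela, Beatriz, Joaquin, and Ramiro — each takes 2/21.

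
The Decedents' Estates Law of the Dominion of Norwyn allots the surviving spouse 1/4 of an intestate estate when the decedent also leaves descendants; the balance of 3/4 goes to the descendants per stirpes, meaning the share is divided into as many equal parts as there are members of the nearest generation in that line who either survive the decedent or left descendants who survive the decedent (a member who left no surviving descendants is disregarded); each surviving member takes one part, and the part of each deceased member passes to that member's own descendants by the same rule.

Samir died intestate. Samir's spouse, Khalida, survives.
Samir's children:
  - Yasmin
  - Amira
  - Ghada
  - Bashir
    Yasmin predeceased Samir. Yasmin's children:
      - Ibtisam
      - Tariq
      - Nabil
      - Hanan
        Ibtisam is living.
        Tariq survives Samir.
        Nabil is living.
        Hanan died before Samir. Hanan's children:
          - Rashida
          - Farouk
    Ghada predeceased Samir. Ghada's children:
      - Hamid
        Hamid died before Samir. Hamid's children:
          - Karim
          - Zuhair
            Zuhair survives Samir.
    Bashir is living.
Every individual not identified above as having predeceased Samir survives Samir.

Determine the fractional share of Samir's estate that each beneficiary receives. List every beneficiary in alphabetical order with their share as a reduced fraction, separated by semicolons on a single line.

Amira 3/16; Bashir 3/16; Farouk 3/128; Ibtisam 3/64; Karim 3/32; Khalida 1/4; Nabil 3/64; Rashida 3/128; Tariq 3/64; Zuhair 3/32

Khalida, as surviving spouse, takes 1/4.
The remaining 3/4 passes to Samir's descendants per stirpes.
The 3/4 is divided into 4 equal shares of 3/16 among Yasmin, Amira, Ghada, Bashir.
Yasmin predeceased; the 3/16 allotted to Yasmin's branch passes to Yasmin's issue by representation.
The 3/16 is divided into 4 equal shares of 3/64 among Ibtisam, Tariq, Nabil, Hanan.
Ibtisam is living and takes 3/64.
Tariq is living and takes 3/64.
Nabil is living and takes 3/64.
Hanan predeceased; the 3/64 allotted to Hanan's branch passes to Hanan's issue by representation.
The 3/64 is divided into 2 equal shares of 3/128 among Rashida, Farouk.
Rashida is living and takes 3/128.
Farouk is living and takes 3/128.
Amira is living and takes 3/16.
Ghada predeceased; the 3/16 allotted to Ghada's branch passes to Ghada's issue by representation.
Hamid's line is the sole branch at this level, so the full 3/16 passes to Hamid's issue by representation.
The 3/16 is divided into 2 equal shares of 3/32 among Karim, Zuhair.
Karim is living and takes 3/32.
Zuhair is living and takes 3/32.
Bashir is living and takes 3/16.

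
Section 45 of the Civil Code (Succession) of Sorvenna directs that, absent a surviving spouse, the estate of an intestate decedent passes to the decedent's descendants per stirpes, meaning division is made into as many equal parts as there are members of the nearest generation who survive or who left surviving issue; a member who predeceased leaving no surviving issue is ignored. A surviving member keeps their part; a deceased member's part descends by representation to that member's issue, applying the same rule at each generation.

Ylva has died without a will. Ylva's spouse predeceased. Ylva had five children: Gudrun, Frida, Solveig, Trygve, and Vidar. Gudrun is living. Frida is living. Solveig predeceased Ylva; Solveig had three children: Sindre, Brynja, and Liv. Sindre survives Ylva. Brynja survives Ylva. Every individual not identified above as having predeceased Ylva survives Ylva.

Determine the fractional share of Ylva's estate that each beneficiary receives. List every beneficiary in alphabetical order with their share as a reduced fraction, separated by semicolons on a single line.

There is no surviving spouse, so the entire estate passes to Ylva's descendants per stirpes.
The estate is divided into 5 equal shares of 1/5 among Gudrun, Frida, Solveig, Trygve, Vidar.
Gudrun is living and takes 1/5.
Frida is living and takes 1/5.
Solveig predeceased; the 1/5 allotted to Solveig's branch passes to Solveig's issue by representation.
The 1/5 is divided into 3 equal shares of 1/15 among Sindre, Brynja, Liv.
Sindre is living and takes 1/15.
Brynja is living and takes 1/15.
Liv is living and takes 1/15.
Trygve is living and takes 1/5.
Vidar is living and takes 1/5.

Brynja 1/15; Frida 1/5; Gudrun 1/5; Liv 1/15; Sindre 1/15; Trygve 1/5; Vidar 1/5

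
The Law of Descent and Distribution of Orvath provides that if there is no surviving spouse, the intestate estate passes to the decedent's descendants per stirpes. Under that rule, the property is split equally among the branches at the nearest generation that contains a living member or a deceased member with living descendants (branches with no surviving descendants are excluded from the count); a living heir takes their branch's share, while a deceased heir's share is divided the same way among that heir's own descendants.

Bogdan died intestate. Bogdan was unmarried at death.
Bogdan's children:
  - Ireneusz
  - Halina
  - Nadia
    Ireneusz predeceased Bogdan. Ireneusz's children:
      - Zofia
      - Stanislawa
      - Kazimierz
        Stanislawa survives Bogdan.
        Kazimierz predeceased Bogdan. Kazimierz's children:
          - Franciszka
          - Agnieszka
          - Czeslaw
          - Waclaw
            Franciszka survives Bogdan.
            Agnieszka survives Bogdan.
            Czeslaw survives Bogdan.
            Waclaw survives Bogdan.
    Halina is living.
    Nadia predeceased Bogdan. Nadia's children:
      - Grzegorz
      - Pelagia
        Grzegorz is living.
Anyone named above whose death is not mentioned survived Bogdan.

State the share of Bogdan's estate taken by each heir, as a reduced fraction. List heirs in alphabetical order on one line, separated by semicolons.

Agnieszka 1/36; Czeslaw 1/36; Franciszka 1/36; Grzegorz 1/6; Halina 1/3; Pelagia 1/6; Stanislawa 1/9; Waclaw 1/36; Zofia 1/9

There is no surviving spouse, so the entire estate passes to Bogdan's descendants per stirpes.
The estate is divided into 3 equal shares of 1/3 among Ireneusz, Halina, Nadia.
Ireneusz predeceased; the 1/3 allotted to Ireneusz's branch passes to Ireneusz's issue by representation.
The 1/3 is divided into 3 equal shares of 1/9 among Zofia, Stanislawa, Kazimierz.
Zofia is living and takes 1/9.
Stanislawa is living and takes 1/9.
Kazimierz predeceased; the 1/9 allotted to Kazimierz's branch passes to Kazimierz's issue by representation.
The 1/9 is divided into 4 equal shares of 1/36 among Franciszka, Agnieszka, Czeslaw, Waclaw.
Franciszka is living and takes 1/36.
Agnieszka is living and takes 1/36.
Czeslaw is living and takes 1/36.
Waclaw is living and takes 1/36.
Halina is living and takes 1/3.
Nadia predeceased; the 1/3 allotted to Nadia's branch passes to Nadia's issue by representation.
The 1/3 is divided into 2 equal shares of 1/6 among Grzegorz, Pelagia.
Grzegorz is living and takes 1/6.
Pelagia is living and takes 1/6.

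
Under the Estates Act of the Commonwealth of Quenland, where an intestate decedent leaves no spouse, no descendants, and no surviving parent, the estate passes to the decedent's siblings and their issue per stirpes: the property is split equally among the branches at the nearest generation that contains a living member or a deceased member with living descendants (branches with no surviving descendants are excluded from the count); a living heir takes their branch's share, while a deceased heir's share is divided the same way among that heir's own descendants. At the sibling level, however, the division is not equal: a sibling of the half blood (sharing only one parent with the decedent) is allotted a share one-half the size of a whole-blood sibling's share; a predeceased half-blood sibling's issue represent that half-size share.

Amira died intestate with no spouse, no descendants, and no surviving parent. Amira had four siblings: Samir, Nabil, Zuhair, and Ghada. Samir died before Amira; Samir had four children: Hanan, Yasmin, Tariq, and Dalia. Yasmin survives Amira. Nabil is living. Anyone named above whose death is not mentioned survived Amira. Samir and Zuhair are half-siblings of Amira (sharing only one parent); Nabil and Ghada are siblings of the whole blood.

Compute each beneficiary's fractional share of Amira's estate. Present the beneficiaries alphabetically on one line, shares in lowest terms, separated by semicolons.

Dalia 1/24; Ghada 1/3; Hanan 1/24; Nabil 1/3; Tariq 1/24; Yasmin 1/24; Zuhair 1/6

No spouse, descendants, or parent survives, so the estate passes to Amira's siblings per stirpes.
Half-blood siblings count for one-half the weight of whole-blood siblings at the initial division.
Dividing 1 in proportion to weights (total weight 3): Samir (weight 1/2) → 1/6; Nabil (weight 1) → 1/3; Zuhair (weight 1/2) → 1/6; Ghada (weight 1) → 1/3.
Samir predeceased; the 1/6 allotted to Samir's branch passes to Samir's issue by representation.
The 1/6 is divided into 4 equal shares of 1/24 among Hanan, Yasmin, Tariq, Dalia.
Hanan is living and takes 1/24.
Yasmin is living and takes 1/24.
Tariq is living and takes 1/24.
Dalia is living and takes 1/24.
Nabil is living and takes 1/3.
Zuhair is living and takes 1/6.
Ghada is living and takes 1/3.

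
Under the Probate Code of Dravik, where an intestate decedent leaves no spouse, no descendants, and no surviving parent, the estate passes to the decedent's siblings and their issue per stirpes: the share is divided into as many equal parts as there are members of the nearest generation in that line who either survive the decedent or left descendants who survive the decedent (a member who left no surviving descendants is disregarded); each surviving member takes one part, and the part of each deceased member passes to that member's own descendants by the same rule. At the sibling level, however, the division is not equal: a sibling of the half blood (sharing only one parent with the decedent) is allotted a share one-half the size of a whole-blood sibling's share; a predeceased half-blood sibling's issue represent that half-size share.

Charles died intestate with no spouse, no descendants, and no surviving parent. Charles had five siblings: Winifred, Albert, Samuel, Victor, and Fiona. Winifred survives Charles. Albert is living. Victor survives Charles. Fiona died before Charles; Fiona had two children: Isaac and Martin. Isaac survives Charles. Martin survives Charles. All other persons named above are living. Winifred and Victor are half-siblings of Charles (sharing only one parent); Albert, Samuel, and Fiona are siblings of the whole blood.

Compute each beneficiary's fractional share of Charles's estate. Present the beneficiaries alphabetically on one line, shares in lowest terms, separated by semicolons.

No spouse, descendants, or parent survives, so the estate passes to Charles's siblings per stirpes.
Half-blood siblings count for one-half the weight of whole-blood siblings at the initial division.
Dividing 1 in proportion to weights (total weight 4): Winifred (weight 1/2) → 1/8; Albert (weight 1) → 1/4; Samuel (weight 1) → 1/4; Victor (weight 1/2) → 1/8; Fiona (weight 1) → 1/4.
Winifred is living and takes 1/8.
Albert is living and takes 1/4.
Samuel is living and takes 1/4.
Victor is living and takes 1/8.
Fiona predeceased; the 1/4 allotted to Fiona's branch passes to Fiona's issue by representation.
The 1/4 is divided into 2 equal shares of 1/8 among Isaac, Martin.
Isaac is living and takes 1/8.
Martin is living and takes 1/8.

Albert 1/4; Isaac 1/8; Martin 1/8; Samuel 1/4; Victor 1/8; Winifred 1/8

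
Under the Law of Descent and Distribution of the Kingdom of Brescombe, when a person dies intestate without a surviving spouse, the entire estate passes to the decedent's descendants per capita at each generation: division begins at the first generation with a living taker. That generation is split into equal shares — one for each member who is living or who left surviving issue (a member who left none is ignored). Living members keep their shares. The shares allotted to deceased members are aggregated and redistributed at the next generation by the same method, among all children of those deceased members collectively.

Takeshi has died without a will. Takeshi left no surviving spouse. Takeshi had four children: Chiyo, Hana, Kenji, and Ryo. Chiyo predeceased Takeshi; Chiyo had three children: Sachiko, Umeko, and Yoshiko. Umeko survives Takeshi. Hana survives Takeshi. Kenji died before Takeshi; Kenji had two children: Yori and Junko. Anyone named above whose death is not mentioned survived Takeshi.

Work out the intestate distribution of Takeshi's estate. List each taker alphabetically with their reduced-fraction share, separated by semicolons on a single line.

Hana 1/4; Junko 1/10; Ryo 1/4; Sachiko 1/10; Umeko 1/10; Yori 1/10; Yoshiko 1/10

There is no surviving spouse, so the entire estate passes to Takeshi's descendants per capita at each generation.
At generation 1 (Chiyo, Hana, Kenji, Ryo) there are 4 shares of (1)/4 = 1/4 each.
Living: Hana and Ryo — each takes 1/4.
Deceased: Chiyo and Kenji. Their combined 1/2 is pooled and carried to generation 2.
At generation 2 (Sachiko, Umeko, Yoshiko, Yori, Junko) there are 5 shares of (1/2)/5 = 1/10 each.
Living: Sachiko, Umeko, Yoshiko, Yori, and Junko — each takes 1/10.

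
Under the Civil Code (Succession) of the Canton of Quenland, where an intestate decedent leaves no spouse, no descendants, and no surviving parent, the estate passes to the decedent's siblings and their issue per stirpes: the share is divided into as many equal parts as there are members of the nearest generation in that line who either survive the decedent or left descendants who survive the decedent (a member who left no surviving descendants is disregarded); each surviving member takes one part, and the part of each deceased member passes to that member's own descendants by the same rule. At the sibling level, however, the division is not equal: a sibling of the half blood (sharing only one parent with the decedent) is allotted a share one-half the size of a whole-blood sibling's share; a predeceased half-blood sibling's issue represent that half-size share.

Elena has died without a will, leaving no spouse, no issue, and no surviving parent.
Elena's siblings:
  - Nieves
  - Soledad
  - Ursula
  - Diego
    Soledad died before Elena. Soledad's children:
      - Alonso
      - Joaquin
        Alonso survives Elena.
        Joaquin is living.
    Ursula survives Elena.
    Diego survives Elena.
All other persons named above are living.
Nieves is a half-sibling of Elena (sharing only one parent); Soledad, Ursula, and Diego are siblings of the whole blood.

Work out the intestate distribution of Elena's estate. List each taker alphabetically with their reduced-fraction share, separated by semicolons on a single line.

Alonso 1/7; Diego 2/7; Joaquin 1/7; Nieves 1/7; Ursula 2/7

No spouse, descendants, or parent survives, so the estate passes to Elena's siblings per stirpes.
Half-blood siblings count for one-half the weight of whole-blood siblings at the initial division.
Dividing 1 in proportion to weights (total weight 7/2): Nieves (weight 1/2) → 1/7; Soledad (weight 1) → 2/7; Ursula (weight 1) → 2/7; Diego (weight 1) → 2/7.
Nieves is living and takes 1/7.
Soledad predeceased; the 2/7 allotted to Soledad's branch passes to Soledad's issue by representation.
The 2/7 is divided into 2 equal shares of 1/7 among Alonso, Joaquin.
Alonso is living and takes 1/7.
Joaquin is living and takes 1/7.
Ursula is living and takes 2/7.
Diego is living and takes 2/7.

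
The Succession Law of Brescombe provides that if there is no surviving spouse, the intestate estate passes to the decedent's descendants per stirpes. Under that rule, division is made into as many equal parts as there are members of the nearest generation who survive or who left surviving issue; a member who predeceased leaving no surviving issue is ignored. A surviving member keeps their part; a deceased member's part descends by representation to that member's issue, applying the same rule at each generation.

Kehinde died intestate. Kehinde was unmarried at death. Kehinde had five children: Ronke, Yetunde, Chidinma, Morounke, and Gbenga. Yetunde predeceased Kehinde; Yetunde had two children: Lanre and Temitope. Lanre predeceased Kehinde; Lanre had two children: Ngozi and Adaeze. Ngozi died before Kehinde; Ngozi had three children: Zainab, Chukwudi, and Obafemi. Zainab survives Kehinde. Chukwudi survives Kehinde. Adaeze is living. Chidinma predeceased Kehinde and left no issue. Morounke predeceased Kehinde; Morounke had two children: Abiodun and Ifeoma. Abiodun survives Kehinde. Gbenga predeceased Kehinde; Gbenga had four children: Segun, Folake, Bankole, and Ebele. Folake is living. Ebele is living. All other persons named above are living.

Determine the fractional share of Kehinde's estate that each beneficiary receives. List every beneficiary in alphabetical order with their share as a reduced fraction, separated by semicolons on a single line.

There is no surviving spouse, so the entire estate passes to Kehinde's descendants per stirpes.
Chidinma left no surviving issue, so that branch lapses and is disregarded.
The estate is divided into 4 equal shares of 1/4 among Ronke, Yetunde, Morounke, Gbenga.
Ronke is living and takes 1/4.
Yetunde predeceased; the 1/4 allotted to Yetunde's branch passes to Yetunde's issue by representation.
The 1/4 is divided into 2 equal shares of 1/8 among Lanre, Temitope.
Lanre predeceased; the 1/8 allotted to Lanre's branch passes to Lanre's issue by representation.
The 1/8 is divided into 2 equal shares of 1/16 among Ngozi, Adaeze.
Ngozi predeceased; the 1/16 allotted to Ngozi's branch passes to Ngozi's issue by representation.
The 1/16 is divided into 3 equal shares of 1/48 among Zainab, Chukwudi, Obafemi.
Zainab is living and takes 1/48.
Chukwudi is living and takes 1/48.
Obafemi is living and takes 1/48.
Adaeze is living and takes 1/16.
Temitope is living and takes 1/8.
Morounke predeceased; the 1/4 allotted to Morounke's branch passes to Morounke's issue by representation.
The 1/4 is divided into 2 equal shares of 1/8 among Abiodun, Ifeoma.
Abiodun is living and takes 1/8.
Ifeoma is living and takes 1/8.
Gbenga predeceased; the 1/4 allotted to Gbenga's branch passes to Gbenga's issue by representation.
The 1/4 is divided into 4 equal shares of 1/16 among Segun, Folake, Bankole, Ebele.
Segun is living and takes 1/16.
Folake is living and takes 1/16.
Bankole is living and takes 1/16.
Ebele is living and takes 1/16.

Abiodun 1/8; Adaeze 1/16; Bankole 1/16; Chukwudi 1/48; Ebele 1/16; Folake 1/16; Ifeoma 1/8; Obafemi 1/48; Ronke 1/4; Segun 1/16; Temitope 1/8; Zainab 1/48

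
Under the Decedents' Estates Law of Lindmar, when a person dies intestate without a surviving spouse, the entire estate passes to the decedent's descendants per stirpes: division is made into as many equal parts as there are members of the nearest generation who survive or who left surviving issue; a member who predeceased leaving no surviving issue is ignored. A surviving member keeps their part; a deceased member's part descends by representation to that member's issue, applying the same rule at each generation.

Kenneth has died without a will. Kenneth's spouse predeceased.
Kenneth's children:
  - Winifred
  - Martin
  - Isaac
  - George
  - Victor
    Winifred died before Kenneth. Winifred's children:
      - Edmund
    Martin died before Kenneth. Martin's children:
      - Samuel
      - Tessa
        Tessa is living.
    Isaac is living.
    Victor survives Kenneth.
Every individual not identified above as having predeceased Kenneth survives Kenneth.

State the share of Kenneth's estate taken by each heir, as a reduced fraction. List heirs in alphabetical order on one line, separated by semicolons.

There is no surviving spouse, so the entire estate passes to Kenneth's descendants per stirpes.
The estate is divided into 5 equal shares of 1/5 among Winifred, Martin, Isaac, George, Victor.
Winifred predeceased; the 1/5 allotted to Winifred's branch passes to Winifred's issue by representation.
Edmund is the sole taker at this level and receives the full 1/5.
Martin predeceased; the 1/5 allotted to Martin's branch passes to Martin's issue by representation.
The 1/5 is divided into 2 equal shares of 1/10 among Samuel, Tessa.
Samuel is living and takes 1/10.
Tessa is living and takes 1/10.
Isaac is living and takes 1/5.
George is living and takes 1/5.
Victor is living and takes 1/5.

Edmund 1/5; George 1/5; Isaac 1/5; Samuel 1/10; Tessa 1/10; Victor 1/5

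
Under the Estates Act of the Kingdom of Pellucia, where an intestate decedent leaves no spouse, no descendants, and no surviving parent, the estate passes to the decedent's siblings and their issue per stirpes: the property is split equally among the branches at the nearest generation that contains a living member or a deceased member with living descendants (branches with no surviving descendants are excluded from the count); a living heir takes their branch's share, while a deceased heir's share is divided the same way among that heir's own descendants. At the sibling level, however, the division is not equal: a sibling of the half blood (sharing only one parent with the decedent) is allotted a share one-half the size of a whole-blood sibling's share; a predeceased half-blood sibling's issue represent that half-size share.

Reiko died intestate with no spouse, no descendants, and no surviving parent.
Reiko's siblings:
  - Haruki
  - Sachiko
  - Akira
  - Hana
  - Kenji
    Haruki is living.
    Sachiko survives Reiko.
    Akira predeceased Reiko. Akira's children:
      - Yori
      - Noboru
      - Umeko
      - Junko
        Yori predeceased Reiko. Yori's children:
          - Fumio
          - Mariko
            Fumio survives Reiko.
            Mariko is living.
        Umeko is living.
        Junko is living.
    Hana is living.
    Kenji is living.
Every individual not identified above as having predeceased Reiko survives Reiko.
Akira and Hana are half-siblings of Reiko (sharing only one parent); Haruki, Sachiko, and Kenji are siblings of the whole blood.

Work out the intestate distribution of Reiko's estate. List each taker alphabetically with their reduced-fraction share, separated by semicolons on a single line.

Fumio 1/64; Hana 1/8; Haruki 1/4; Junko 1/32; Kenji 1/4; Mariko 1/64; Noboru 1/32; Sachiko 1/4; Umeko 1/32

No spouse, descendants, or parent survives, so the estate passes to Reiko's siblings per stirpes.
Half-blood siblings count for one-half the weight of whole-blood siblings at the initial division.
Dividing 1 in proportion to weights (total weight 4): Haruki (weight 1) → 1/4; Sachiko (weight 1) → 1/4; Akira (weight 1/2) → 1/8; Hana (weight 1/2) → 1/8; Kenji (weight 1) → 1/4.
Haruki is living and takes 1/4.
Sachiko is living and takes 1/4.
Akira predeceased; the 1/8 allotted to Akira's branch passes to Akira's issue by representation.
The 1/8 is divided into 4 equal shares of 1/32 among Yori, Noboru, Umeko, Junko.
Yori predeceased; the 1/32 allotted to Yori's branch passes to Yori's issue by representation.
The 1/32 is divided into 2 equal shares of 1/64 among Fumio, Mariko.
Fumio is living and takes 1/64.
Mariko is living and takes 1/64.
Noboru is living and takes 1/32.
Umeko is living and takes 1/32.
Junko is living and takes 1/32.
Hana is living and takes 1/8.
Kenji is living and takes 1/4.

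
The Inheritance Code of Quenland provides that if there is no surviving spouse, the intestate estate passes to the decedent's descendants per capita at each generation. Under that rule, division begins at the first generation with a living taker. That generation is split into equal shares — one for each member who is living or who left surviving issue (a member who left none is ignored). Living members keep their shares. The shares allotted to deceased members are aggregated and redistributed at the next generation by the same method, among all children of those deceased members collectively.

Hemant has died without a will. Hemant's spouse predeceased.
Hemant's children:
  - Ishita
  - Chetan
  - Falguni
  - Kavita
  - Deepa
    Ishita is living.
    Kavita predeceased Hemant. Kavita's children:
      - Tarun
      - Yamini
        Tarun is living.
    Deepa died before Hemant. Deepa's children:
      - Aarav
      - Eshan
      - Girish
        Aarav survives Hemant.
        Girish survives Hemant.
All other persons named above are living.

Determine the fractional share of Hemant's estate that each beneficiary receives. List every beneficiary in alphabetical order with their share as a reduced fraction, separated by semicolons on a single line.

There is no surviving spouse, so the entire estate passes to Hemant's descendants per capita at each generation.
At generation 1 (Ishita, Chetan, Falguni, Kavita, Deepa) there are 5 shares of (1)/5 = 1/5 each.
Living: Ishita, Chetan, and Falguni — each takes 1/5.
Deceased: Kavita and Deepa. Their combined 2/5 is pooled and carried to generation 2.
At generation 2 (Tarun, Yamini, Aarav, Eshan, Girish) there are 5 shares of (2/5)/5 = 2/25 each.
Living: Tarun, Yamini, Aarav, Eshan, and Girish — each takes 2/25.

Aarav 2/25; Chetan 1/5; Eshan 2/25; Falguni 1/5; Girish 2/25; Ishita 1/5; Tarun 2/25; Yamini 2/25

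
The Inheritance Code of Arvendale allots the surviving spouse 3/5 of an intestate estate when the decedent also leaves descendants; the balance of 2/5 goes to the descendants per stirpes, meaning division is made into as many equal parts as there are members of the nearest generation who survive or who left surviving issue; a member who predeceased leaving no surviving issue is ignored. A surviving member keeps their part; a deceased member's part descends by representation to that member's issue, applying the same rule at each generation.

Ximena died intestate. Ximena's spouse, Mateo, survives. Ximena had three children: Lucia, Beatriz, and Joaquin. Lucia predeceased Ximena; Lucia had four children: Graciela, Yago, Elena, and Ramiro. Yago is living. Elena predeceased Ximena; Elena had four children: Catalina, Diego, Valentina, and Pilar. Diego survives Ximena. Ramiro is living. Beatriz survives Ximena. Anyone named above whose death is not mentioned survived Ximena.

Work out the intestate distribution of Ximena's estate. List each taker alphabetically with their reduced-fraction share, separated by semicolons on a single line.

Mateo, as surviving spouse, takes 3/5.
The remaining 2/5 passes to Ximena's descendants per stirpes.
The 2/5 is divided into 3 equal shares of 2/15 among Lucia, Beatriz, Joaquin.
Lucia predeceased; the 2/15 allotted to Lucia's branch passes to Lucia's issue by representation.
The 2/15 is divided into 4 equal shares of 1/30 among Graciela, Yago, Elena, Ramiro.
Graciela is living and takes 1/30.
Yago is living and takes 1/30.
Elena predeceased; the 1/30 allotted to Elena's branch passes to Elena's issue by representation.
The 1/30 is divided into 4 equal shares of 1/120 among Catalina, Diego, Valentina, Pilar.
Catalina is living and takes 1/120.
Diego is living and takes 1/120.
Valentina is living and takes 1/120.
Pilar is living and takes 1/120.
Ramiro is living and takes 1/30.
Beatriz is living and takes 2/15.
Joaquin is living and takes 2/15.

Beatriz 2/15; Catalina 1/120; Diego 1/120; Graciela 1/30; Joaquin 2/15; Mateo 3/5; Pilar 1/120; Ramiro 1/30; Valentina 1/120; Yago 1/30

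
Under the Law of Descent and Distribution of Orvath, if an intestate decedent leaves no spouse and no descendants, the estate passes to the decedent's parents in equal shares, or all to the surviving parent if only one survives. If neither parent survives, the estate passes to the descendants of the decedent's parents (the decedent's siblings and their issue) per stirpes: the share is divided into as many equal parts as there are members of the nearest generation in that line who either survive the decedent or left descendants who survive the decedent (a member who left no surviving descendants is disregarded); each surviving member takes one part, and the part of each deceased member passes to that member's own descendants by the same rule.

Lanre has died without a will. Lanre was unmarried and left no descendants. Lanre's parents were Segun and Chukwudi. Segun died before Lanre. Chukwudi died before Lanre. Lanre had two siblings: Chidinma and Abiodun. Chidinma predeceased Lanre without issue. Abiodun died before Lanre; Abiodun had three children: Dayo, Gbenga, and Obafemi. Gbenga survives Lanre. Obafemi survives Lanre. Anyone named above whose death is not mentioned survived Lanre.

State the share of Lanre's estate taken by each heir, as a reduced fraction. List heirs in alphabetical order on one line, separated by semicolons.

Dayo 1/3; Gbenga 1/3; Obafemi 1/3

Neither parent survives and there are no descendants, so the estate passes to Lanre's siblings and their issue per stirpes.
Chidinma left no surviving issue, so that branch lapses and is disregarded.
Abiodun's line is the sole branch at this level, so the full 1 passes to Abiodun's issue by representation.
The estate is divided into 3 equal shares of 1/3 among Dayo, Gbenga, Obafemi.
Dayo is living and takes 1/3.
Gbenga is living and takes 1/3.
Obafemi is living and takes 1/3.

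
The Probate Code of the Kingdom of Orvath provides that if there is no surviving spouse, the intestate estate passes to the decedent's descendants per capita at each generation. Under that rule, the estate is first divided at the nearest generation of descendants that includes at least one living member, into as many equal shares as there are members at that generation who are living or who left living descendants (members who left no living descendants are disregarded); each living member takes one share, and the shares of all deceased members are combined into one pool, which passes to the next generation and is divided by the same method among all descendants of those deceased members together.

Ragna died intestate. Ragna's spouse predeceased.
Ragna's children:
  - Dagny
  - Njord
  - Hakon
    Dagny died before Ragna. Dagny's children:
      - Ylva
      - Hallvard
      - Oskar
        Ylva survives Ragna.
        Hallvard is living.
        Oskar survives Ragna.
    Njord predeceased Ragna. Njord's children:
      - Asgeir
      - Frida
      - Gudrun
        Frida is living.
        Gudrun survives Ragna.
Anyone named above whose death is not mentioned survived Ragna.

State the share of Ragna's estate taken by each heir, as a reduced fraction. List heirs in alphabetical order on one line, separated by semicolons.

There is no surviving spouse, so the entire estate passes to Ragna's descendants per capita at each generation.
At generation 1 (Dagny, Njord, Hakon) there are 3 shares of (1)/3 = 1/3 each.
Living: Hakon — each takes 1/3.
Deceased: Dagny and Njord. Their combined 2/3 is pooled and carried to generation 2.
At generation 2 (Ylva, Hallvard, Oskar, Asgeir, Frida, Gudrun) there are 6 shares of (2/3)/6 = 1/9 each.
Living: Ylva, Hallvard, Oskar, Asgeir, Frida, and Gudrun — each takes 1/9.

Asgeir 1/9; Frida 1/9; Gudrun 1/9; Hakon 1/3; Hallvard 1/9; Oskar 1/9; Ylva 1/9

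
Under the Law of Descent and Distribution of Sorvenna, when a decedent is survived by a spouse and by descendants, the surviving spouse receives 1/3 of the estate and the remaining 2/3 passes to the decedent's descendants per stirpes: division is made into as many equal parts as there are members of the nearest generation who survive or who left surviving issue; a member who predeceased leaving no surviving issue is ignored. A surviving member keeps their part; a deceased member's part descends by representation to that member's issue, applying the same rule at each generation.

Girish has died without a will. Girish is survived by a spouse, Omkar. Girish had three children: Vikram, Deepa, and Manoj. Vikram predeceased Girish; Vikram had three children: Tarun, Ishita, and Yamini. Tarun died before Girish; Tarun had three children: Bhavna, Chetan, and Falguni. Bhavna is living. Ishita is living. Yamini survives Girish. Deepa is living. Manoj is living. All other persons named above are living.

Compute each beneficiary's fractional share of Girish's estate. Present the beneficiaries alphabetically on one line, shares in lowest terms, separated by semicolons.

Bhavna 2/81; Chetan 2/81; Deepa 2/9; Falguni 2/81; Ishita 2/27; Manoj 2/9; Omkar 1/3; Yamini 2/27

Omkar, as surviving spouse, takes 1/3.
The remaining 2/3 passes to Girish's descendants per stirpes.
The 2/3 is divided into 3 equal shares of 2/9 among Vikram, Deepa, Manoj.
Vikram predeceased; the 2/9 allotted to Vikram's branch passes to Vikram's issue by representation.
The 2/9 is divided into 3 equal shares of 2/27 among Tarun, Ishita, Yamini.
Tarun predeceased; the 2/27 allotted to Tarun's branch passes to Tarun's issue by representation.
The 2/27 is divided into 3 equal shares of 2/81 among Bhavna, Chetan, Falguni.
Bhavna is living and takes 2/81.
Chetan is living and takes 2/81.
Falguni is living and takes 2/81.
Ishita is living and takes 2/27.
Yamini is living and takes 2/27.
Deepa is living and takes 2/9.
Manoj is living and takes 2/9.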